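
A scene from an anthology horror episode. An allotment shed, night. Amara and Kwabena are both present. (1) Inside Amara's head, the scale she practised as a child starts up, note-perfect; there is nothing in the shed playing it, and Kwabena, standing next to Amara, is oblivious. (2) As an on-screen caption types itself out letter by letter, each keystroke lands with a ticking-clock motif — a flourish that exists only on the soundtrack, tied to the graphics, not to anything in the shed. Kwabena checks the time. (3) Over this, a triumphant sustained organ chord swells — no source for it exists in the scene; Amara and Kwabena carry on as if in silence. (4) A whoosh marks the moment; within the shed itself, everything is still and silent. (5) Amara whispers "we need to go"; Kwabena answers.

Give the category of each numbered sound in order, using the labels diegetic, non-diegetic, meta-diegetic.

(1) remembered music, private to Amara — Kwabena is oblivious because it isn't in the room → meta-diegetic.
(2) is non-diegetic: it accompanies on-screen graphics, not anything inside the story world.
Sound (3): it has no source in the story world and no character can hear it — it's underscore, so non-diegetic.
(4) an editorial stinger — it belongs to the cut, not the story world → non-diegetic.
Sound (5): on-screen dialogue — Amara speaks and Kwabena is there to hear, so diegetic.

meta-diegetic, non-diegetic, non-diegetic, non-diegetic, diegetic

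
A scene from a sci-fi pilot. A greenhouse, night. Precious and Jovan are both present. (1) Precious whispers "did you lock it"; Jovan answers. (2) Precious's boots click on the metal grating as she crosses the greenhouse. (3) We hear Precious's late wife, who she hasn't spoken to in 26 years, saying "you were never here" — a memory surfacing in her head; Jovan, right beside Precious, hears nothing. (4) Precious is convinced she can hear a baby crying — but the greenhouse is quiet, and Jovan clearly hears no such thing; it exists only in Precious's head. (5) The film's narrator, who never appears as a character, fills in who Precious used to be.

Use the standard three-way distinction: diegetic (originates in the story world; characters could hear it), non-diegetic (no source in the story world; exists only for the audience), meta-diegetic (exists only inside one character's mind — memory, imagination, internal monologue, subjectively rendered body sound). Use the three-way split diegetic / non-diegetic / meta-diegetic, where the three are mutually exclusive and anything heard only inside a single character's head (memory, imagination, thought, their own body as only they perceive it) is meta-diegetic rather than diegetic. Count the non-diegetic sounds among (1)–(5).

1

(1) is diegetic: Precious is a character speaking aloud in the scene.
Sound (2): Precious's footsteps are produced in the story world, so diegetic.
(3) the voice is a memory playing only inside Precious's mind; Jovan can't hear it → meta-diegetic.
(4) is meta-diegetic: the sound is imagined by Precious; nothing in the story world is producing it and Jovan can't hear it.
Sound (5): external voice-over — not a character, not heard by anyone in the scene, so non-diegetic.
So 1 of the 5 is non-diegetic: (5).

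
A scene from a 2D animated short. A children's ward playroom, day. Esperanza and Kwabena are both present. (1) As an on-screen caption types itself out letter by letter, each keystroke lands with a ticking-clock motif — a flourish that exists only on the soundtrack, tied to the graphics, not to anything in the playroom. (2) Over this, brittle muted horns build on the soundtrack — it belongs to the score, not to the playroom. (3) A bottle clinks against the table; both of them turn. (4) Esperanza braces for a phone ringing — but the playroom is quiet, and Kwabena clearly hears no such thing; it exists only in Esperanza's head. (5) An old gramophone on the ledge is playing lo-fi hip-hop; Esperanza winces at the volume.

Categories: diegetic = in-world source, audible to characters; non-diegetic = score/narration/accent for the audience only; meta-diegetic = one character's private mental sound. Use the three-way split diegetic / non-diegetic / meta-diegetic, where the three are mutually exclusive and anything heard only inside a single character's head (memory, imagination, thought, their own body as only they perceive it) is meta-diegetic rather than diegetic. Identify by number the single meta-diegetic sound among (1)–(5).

(1) is non-diegetic: the caption isn't part of the story world, so neither is the sound tied to it.
(2) is non-diegetic: it has no source in the story world and no character can hear it — it's underscore.
Sound (3): a bottle is a real object/event in the scene's world, so diegetic.
(4) the sound is imagined by Esperanza; nothing in the story world is producing it and Kwabena can't hear it → meta-diegetic.
Sound (5): an old gramophone is a physical source in the scene and Esperanza reacts to it, so diegetic.
Only (4) is meta-diegetic.

4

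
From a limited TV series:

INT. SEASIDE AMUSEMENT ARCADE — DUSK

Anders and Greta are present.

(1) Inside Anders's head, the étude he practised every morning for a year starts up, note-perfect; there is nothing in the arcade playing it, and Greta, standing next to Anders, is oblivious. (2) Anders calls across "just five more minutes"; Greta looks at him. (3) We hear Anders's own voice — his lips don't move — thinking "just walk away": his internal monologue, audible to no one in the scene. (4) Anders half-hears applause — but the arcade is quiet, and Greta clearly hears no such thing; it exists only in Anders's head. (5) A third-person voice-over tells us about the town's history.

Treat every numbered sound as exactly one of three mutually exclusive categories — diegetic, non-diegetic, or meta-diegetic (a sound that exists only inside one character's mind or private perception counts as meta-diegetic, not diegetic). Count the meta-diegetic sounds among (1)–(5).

(1) it lives in Anders's subjectivity, not in the arcade → meta-diegetic.
Sound (2): Anders is a character speaking aloud in the scene, so diegetic.
(3) internal monologue — inside Anders's mind, not spoken into the scene → meta-diegetic.
(4) is meta-diegetic: Anders alone 'hears' it — an imagined sound, not present in the space.
Sound (5): external voice-over — not a character, not heard by anyone in the scene, so non-diegetic.
Meta-diegetic: (1), (3), (4) — that's 3.

3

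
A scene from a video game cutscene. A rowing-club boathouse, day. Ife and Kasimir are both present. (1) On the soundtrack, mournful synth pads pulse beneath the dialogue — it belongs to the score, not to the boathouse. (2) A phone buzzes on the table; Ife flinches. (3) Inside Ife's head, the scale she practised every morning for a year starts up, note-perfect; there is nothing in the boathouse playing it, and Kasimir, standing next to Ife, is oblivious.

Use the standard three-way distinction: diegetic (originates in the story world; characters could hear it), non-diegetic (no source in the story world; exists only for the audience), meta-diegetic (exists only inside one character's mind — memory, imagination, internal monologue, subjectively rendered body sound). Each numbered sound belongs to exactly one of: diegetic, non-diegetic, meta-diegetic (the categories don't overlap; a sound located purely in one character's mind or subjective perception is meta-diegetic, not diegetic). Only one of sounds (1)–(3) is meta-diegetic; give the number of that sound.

3

Sound (1): nothing in the boathouse produces it and the characters don't hear it — pure soundtrack, so non-diegetic.
(2) an in-world source (a phone); characters could hear it → diegetic.
(3) it lives in Ife's subjectivity, not in the boathouse → meta-diegetic.
Only (3) is meta-diegetic.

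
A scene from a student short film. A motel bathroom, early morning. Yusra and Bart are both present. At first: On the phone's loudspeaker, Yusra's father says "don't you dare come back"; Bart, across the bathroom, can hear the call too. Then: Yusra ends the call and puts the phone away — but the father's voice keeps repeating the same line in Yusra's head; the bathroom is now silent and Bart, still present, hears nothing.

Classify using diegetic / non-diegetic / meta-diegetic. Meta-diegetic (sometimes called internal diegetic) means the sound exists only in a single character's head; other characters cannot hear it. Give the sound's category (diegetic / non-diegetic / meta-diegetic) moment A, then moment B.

Moment A: the loudspeaker is an in-world source; both Yusra and Bart hear the call → diegetic.
Moment B: with the phone off, the voice continues only as Yusra's private mental replay — Bart can't hear it → meta-diegetic.

diegetic, meta-diegetic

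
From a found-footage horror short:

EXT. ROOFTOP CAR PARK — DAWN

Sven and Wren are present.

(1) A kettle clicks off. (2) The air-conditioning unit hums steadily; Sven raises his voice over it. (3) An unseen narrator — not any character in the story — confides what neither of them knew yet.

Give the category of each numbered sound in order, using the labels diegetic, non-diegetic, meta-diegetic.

Sound (1): a kettle is a real object/event in the scene's world, so diegetic.
Sound (2): it's the actual ambient sound of the location, so diegetic.
(3) is non-diegetic: the narrator exists outside the story world, addressing only the audience.

diegetic, diegetic, non-diegetic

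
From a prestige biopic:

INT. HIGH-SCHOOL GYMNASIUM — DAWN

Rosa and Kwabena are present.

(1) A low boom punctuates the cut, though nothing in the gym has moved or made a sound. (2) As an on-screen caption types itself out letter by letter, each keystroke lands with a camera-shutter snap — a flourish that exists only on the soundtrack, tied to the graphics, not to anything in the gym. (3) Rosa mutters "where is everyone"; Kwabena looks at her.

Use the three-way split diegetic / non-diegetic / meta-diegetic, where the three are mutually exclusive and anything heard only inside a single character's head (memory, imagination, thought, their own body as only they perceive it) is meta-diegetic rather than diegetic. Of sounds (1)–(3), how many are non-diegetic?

2

(1) an editorial stinger — it belongs to the cut, not the story world → non-diegetic.
(2) is non-diegetic: the caption isn't part of the story world, so neither is the sound tied to it.
(3) spoken by a character present in the story world → diegetic.
So 2 of the 3 are non-diegetic: (1), (2).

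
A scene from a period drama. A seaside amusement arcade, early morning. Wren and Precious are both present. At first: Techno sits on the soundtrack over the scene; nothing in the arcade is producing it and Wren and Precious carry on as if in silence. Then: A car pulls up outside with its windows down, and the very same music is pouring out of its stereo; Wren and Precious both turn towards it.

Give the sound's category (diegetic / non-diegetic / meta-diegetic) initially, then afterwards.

non-diegetic, diegetic

Initially: no in-world source exists and no character can hear it — underscore → non-diegetic.
Afterwards: the car stereo is now a real source in the story world and the characters hear it → diegetic.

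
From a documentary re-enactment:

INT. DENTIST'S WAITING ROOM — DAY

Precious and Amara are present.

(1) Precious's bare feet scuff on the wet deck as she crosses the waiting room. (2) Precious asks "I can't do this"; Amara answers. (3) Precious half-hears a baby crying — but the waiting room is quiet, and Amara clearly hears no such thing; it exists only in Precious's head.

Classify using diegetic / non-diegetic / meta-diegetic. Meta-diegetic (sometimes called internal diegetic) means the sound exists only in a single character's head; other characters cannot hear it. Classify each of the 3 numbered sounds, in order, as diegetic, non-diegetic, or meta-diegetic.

diegetic, diegetic, meta-diegetic

(1) a character's body making contact with the set — an in-world sound → diegetic.
(2) is diegetic: Precious is a character speaking aloud in the scene.
(3) is meta-diegetic: subjective to Precious: the waiting room is silent and Amara hears nothing.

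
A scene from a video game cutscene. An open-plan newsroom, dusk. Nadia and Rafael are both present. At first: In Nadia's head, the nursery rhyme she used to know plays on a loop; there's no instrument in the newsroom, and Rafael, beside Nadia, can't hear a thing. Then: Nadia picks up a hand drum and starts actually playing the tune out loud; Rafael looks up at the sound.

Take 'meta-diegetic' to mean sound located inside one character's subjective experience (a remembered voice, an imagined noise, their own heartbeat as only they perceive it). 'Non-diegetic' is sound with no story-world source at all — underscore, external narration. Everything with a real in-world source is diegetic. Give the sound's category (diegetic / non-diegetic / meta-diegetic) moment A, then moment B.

meta-diegetic, diegetic

Moment A: the tune exists only as Nadia's private memory; Rafael can't hear it → meta-diegetic.
Moment B: Nadia is now producing it live on a hand drum, in the room, and Rafael hears it → diegetic.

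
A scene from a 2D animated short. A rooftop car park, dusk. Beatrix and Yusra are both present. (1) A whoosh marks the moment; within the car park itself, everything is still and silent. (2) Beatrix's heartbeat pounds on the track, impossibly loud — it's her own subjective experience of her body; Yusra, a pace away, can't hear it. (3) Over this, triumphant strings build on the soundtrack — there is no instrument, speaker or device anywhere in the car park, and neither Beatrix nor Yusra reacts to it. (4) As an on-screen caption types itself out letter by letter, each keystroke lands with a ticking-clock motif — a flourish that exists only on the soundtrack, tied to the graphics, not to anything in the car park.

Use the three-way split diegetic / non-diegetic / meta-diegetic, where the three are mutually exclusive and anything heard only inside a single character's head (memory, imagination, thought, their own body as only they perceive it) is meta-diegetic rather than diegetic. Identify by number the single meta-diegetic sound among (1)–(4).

2

Sound (1): an editorial stinger — it belongs to the cut, not the story world, so non-diegetic.
(2) point-of-audition from inside Beatrix's body; not a sound in the room → meta-diegetic.
(3) it has no source in the story world and no character can hear it — it's underscore → non-diegetic.
Sound (4): the caption isn't part of the story world, so neither is the sound tied to it, so non-diegetic.
Only (2) is meta-diegetic.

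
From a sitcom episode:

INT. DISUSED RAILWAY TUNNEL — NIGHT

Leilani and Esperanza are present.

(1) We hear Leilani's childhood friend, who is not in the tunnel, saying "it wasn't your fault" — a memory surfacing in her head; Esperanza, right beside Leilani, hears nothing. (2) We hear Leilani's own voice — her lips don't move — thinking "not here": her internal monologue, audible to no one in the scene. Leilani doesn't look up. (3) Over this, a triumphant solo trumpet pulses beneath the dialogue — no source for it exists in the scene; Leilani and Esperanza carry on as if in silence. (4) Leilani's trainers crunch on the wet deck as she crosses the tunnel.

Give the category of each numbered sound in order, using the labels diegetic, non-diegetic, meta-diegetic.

(1) it's Leilani's recollection rendered as sound; the other character can't hear it → meta-diegetic.
(2) Leilani's thought-voice: a private mental sound no other character can hear → meta-diegetic.
(3) it has no source in the story world and no character can hear it — it's underscore → non-diegetic.
(4) is diegetic: it's the physical sound of Leilani moving in the space.

meta-diegetic, meta-diegetic, non-diegetic, diegetic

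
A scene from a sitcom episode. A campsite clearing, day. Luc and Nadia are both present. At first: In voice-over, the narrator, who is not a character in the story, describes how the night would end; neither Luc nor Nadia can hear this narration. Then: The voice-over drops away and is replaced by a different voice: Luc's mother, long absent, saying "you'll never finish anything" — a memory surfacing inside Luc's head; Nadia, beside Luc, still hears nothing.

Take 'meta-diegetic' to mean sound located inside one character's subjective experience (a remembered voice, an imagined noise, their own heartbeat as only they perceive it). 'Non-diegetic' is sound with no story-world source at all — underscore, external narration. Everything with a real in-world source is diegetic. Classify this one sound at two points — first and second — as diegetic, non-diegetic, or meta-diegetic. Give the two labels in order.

non-diegetic, meta-diegetic

First: the external narrator addresses only the audience — outside the story world → non-diegetic.
Second: the replacement voice is a memory inside Luc's mind specifically → meta-diegetic.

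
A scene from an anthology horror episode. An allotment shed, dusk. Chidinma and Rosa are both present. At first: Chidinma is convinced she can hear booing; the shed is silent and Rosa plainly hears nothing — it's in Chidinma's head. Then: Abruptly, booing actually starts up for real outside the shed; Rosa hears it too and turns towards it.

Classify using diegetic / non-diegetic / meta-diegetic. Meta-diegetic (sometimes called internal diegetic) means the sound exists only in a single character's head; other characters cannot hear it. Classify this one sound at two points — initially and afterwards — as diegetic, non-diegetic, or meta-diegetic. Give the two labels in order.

Initially: only Chidinma 'hears' it — imagined, in her mind → meta-diegetic.
Afterwards: now there's a real external source and Rosa hears it too — in the story world → diegetic.

meta-diegetic, diegetic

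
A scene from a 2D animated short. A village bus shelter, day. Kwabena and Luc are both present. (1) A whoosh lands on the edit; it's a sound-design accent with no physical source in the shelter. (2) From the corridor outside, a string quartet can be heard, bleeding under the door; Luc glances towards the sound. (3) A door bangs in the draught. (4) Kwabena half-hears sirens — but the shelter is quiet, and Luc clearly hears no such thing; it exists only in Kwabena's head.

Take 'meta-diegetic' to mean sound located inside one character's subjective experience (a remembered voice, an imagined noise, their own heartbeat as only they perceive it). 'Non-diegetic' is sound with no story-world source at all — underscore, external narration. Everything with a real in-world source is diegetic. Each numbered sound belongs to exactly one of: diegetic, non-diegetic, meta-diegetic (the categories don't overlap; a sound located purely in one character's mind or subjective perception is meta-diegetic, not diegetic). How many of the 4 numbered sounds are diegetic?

2

(1) is non-diegetic: it's a sound-design accent with no in-world source; no one in the scene can hear it.
Sound (2): it's coming from the corridor outside — a location within the story world — and Luc reacts, so diegetic.
Sound (3): a door is a real object/event in the scene's world, so diegetic.
(4) is meta-diegetic: the sound is imagined by Kwabena; nothing in the story world is producing it and Luc can't hear it.
Diegetic: (2), (3) — that's 2.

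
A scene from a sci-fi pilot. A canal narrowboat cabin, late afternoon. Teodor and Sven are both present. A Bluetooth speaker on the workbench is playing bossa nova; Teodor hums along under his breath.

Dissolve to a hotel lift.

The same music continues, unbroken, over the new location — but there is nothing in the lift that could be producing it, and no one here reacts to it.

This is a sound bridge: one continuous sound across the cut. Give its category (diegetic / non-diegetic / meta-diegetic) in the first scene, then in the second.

Scene one: a Bluetooth speaker is an on-screen source and Teodor reacts to it → diegetic.
Scene two: there is no source in the lift and no one hears it — it's now underscore → non-diegetic.

diegetic, non-diegetic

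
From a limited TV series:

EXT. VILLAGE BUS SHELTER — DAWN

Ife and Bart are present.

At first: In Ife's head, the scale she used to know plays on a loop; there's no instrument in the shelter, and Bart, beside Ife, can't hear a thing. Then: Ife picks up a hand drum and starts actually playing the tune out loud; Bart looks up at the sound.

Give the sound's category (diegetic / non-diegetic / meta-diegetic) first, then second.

meta-diegetic, diegetic

First: the tune exists only as Ife's private memory; Bart can't hear it → meta-diegetic.
Second: Ife is now producing it live on a hand drum, in the room, and Bart hears it → diegetic.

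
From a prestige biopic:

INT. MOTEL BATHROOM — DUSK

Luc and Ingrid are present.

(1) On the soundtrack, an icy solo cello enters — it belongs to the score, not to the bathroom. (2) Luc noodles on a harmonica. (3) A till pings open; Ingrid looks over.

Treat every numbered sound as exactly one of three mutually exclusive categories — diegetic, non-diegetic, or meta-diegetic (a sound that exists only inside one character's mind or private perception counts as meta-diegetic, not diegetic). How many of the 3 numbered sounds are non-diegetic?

(1) it has no source in the story world and no character can hear it — it's underscore → non-diegetic.
(2) is diegetic: the instrument and the performer are both in the scene.
Sound (3): a till is a real object/event in the scene's world, so diegetic.
Non-diegetic: (1) — that's 1.

1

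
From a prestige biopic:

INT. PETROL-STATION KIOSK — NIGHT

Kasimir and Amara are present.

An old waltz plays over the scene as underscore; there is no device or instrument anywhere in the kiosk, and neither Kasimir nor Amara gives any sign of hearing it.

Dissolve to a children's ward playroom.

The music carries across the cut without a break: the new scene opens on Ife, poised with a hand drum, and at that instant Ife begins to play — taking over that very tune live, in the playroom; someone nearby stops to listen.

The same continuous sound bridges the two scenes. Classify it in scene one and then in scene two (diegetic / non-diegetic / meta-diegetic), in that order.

Scene one: there's no in-world source anywhere and no character hears it — underscore for the audience only → non-diegetic.
Scene two: from the moment Ife starts playing, the tune is being performed on a hand drum inside the story world and another character hears it → diegetic.

non-diegetic, diegetic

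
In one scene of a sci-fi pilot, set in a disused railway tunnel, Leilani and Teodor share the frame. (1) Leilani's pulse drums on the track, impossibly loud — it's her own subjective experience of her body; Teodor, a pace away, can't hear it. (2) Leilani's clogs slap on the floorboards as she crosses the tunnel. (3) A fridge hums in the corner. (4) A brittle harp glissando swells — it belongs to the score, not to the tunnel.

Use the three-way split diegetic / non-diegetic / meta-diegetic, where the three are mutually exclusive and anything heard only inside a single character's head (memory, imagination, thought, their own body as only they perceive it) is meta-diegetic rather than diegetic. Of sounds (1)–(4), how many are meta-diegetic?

(1) a subjective body sound — Leilani's private perception, inaudible to Teodor → meta-diegetic.
(2) is diegetic: a character's body making contact with the set — an in-world sound.
Sound (3): a fridge is part of the location's real environment, so diegetic.
(4) score with no on-screen or off-screen source; it exists for the audience alone → non-diegetic.
So 1 of the 4 is meta-diegetic: (1).

1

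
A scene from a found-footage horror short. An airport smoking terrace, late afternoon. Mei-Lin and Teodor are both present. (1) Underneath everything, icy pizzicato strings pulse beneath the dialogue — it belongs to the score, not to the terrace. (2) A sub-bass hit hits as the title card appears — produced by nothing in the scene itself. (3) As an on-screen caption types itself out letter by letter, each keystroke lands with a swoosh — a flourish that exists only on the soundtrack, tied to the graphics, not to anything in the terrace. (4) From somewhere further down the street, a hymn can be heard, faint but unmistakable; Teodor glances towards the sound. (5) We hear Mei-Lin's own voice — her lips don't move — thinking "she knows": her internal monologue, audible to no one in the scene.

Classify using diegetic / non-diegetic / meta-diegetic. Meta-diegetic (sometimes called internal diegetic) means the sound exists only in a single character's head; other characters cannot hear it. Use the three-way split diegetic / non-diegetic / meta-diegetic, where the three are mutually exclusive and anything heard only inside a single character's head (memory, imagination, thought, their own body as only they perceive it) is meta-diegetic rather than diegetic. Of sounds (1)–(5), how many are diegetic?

1

(1) is non-diegetic: nothing in the terrace produces it and the characters don't hear it — pure soundtrack.
(2) is non-diegetic: it's a sound-design accent with no in-world source; no one in the scene can hear it.
(3) sound married to a title/caption — outside the diegesis by definition → non-diegetic.
(4) is diegetic: off-screen diegetic: the source is out of frame but still in the story's space.
Sound (5): internal monologue — inside Mei-Lin's mind, not spoken into the scene, so meta-diegetic.
So 1 of the 5 is diegetic: (4).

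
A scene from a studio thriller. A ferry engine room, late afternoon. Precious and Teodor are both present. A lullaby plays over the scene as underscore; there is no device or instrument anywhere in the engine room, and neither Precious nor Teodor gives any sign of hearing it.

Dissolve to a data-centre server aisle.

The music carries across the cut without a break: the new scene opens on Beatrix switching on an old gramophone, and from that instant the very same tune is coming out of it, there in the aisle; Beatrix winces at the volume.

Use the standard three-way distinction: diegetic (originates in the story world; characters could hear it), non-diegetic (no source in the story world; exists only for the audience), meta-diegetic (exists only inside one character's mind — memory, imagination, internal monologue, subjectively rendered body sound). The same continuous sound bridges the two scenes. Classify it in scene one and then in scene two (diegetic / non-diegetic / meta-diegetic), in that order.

Scene one: there's no in-world source anywhere and no character hears it — underscore for the audience only → non-diegetic.
Scene two: once Beatrix turns on an old gramophone, the music has a real source in the story world and Beatrix reacts to it → diegetic.

non-diegetic, diegetic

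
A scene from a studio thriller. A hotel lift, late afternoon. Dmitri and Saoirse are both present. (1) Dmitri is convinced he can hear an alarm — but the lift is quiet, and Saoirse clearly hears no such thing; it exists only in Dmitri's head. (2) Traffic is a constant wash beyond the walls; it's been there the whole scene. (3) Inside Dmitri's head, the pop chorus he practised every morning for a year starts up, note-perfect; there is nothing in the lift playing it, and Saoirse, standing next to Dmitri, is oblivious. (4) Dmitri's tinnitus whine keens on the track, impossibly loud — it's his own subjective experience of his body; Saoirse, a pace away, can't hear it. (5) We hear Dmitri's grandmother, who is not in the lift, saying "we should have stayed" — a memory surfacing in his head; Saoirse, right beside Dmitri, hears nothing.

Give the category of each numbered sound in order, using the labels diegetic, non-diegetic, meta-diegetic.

meta-diegetic, diegetic, meta-diegetic, meta-diegetic, meta-diegetic

Sound (1): subjective to Dmitri: the lift is silent and Saoirse hears nothing, so meta-diegetic.
(2) is diegetic: it's the actual ambient sound of the location.
(3) is meta-diegetic: remembered music, private to Dmitri — Saoirse is oblivious because it isn't in the room.
Sound (4): it's Dmitri's internal bodily sensation rendered as sound; only Dmitri 'hears' it, so meta-diegetic.
(5) is meta-diegetic: the voice is a memory playing only inside Dmitri's mind; Saoirse can't hear it.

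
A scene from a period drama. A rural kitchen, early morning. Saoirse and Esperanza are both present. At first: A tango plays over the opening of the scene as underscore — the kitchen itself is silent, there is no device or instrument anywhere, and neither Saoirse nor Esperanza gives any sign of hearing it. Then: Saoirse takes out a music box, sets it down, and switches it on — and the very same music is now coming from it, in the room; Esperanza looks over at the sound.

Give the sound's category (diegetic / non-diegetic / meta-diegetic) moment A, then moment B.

Moment A: no in-world source exists and no character can hear it — underscore → non-diegetic.
Moment B: a music box is now a real source in the story world and the characters hear it → diegetic.

non-diegetic, diegetic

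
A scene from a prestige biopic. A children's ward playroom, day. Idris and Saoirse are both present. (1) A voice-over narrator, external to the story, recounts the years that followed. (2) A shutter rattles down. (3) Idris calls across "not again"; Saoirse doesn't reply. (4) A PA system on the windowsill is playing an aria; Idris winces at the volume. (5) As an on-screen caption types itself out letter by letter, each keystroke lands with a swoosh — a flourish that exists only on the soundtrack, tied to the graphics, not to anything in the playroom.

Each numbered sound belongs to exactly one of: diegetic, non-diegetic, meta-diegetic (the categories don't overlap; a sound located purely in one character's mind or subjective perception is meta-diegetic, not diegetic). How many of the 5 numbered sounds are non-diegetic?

(1) commentary laid over the scene from outside the fiction → non-diegetic.
(2) is diegetic: an in-world source (a shutter); characters could hear it.
(3) on-screen dialogue — Idris speaks and Saoirse is there to hear → diegetic.
Sound (4): the music comes from an on-screen device that Idris responds to, so diegetic.
(5) is non-diegetic: the caption isn't part of the story world, so neither is the sound tied to it.
Non-diegetic: (1), (5) — that's 2.

2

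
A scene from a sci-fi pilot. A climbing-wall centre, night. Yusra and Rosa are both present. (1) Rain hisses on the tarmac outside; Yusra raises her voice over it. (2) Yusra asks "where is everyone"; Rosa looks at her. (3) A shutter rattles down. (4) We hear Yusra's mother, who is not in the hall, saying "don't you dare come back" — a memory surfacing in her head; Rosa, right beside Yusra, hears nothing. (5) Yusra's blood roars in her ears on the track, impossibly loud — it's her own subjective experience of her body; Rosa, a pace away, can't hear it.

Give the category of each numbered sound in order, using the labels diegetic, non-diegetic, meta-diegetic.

diegetic, diegetic, diegetic, meta-diegetic, meta-diegetic

(1) is diegetic: ambient/room sound belonging to the story's physical space.
(2) Yusra is a character speaking aloud in the scene → diegetic.
(3) an in-world source (a shutter); characters could hear it → diegetic.
(4) a remembered line, private to Yusra — not present in the room, not audible to Rosa → meta-diegetic.
Sound (5): point-of-audition from inside Yusra's body; not a sound in the room, so meta-diegetic.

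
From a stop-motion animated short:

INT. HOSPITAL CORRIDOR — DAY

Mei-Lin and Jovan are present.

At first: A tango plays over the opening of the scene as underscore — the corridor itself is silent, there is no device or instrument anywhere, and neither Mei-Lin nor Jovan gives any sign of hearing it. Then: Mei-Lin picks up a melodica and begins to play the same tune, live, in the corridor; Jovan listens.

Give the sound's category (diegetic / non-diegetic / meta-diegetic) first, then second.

non-diegetic, diegetic

First: no in-world source exists and no character can hear it — underscore → non-diegetic.
Second: a melodica is now a real source in the story world and the characters hear it → diegetic.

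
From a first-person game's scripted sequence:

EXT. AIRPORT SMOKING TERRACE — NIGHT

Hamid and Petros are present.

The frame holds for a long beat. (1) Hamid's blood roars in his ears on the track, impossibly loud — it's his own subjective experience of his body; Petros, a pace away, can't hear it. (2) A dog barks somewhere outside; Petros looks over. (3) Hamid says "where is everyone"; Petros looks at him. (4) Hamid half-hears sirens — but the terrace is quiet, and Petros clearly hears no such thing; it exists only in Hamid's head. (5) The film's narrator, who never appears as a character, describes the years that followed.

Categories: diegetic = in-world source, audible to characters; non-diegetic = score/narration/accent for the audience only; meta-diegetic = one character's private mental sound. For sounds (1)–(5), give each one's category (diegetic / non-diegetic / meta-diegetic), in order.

(1) point-of-audition from inside Hamid's body; not a sound in the room → meta-diegetic.
(2) is diegetic: a dog is a real object/event in the scene's world.
Sound (3): spoken by a character present in the story world, so diegetic.
(4) Hamid alone 'hears' it — an imagined sound, not present in the space → meta-diegetic.
(5) is non-diegetic: external voice-over — not a character, not heard by anyone in the scene.

meta-diegetic, diegetic, diegetic, meta-diegetic, non-diegetic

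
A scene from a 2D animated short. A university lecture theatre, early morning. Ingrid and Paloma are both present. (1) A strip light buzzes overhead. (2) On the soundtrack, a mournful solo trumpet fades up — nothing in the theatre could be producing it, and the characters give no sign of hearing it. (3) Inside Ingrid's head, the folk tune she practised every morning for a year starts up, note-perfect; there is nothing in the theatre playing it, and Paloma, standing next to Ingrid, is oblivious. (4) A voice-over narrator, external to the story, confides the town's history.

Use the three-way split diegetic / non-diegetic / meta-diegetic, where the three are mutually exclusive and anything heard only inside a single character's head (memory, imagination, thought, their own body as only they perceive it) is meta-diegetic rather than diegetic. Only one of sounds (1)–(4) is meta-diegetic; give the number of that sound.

(1) a strip light is part of the location's real environment → diegetic.
(2) score with no on-screen or off-screen source; it exists for the audience alone → non-diegetic.
(3) is meta-diegetic: remembered music, private to Ingrid — Paloma is oblivious because it isn't in the room.
(4) the narrator exists outside the story world, addressing only the audience → non-diegetic.
Only (3) is meta-diegetic.

3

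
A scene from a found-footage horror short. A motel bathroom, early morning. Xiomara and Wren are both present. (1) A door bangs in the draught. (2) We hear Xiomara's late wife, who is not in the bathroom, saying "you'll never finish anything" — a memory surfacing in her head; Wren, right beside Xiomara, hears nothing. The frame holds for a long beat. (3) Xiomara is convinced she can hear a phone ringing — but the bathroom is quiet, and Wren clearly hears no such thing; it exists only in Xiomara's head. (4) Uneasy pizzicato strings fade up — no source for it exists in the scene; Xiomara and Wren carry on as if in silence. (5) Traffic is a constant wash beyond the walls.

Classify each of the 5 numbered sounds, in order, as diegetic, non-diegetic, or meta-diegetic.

diegetic, meta-diegetic, meta-diegetic, non-diegetic, diegetic

Sound (1): a door is a real object/event in the scene's world, so diegetic.
(2) is meta-diegetic: a remembered line, private to Xiomara — not present in the room, not audible to Wren.
(3) is meta-diegetic: Xiomara alone 'hears' it — an imagined sound, not present in the space.
(4) is non-diegetic: nothing in the bathroom produces it and the characters don't hear it — pure soundtrack.
(5) traffic is part of the location's real environment → diegetic.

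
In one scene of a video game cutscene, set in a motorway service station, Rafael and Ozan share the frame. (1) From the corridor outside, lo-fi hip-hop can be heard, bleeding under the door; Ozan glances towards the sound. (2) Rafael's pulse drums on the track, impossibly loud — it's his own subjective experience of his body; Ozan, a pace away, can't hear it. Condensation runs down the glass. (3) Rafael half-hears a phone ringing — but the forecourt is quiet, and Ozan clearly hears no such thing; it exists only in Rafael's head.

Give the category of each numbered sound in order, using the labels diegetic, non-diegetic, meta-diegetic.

(1) is diegetic: it's coming from the corridor outside — a location within the story world — and Ozan reacts.
(2) it's Rafael's internal bodily sensation rendered as sound; only Rafael 'hears' it → meta-diegetic.
(3) Rafael alone 'hears' it — an imagined sound, not present in the space → meta-diegetic.

diegetic, meta-diegetic, meta-diegetic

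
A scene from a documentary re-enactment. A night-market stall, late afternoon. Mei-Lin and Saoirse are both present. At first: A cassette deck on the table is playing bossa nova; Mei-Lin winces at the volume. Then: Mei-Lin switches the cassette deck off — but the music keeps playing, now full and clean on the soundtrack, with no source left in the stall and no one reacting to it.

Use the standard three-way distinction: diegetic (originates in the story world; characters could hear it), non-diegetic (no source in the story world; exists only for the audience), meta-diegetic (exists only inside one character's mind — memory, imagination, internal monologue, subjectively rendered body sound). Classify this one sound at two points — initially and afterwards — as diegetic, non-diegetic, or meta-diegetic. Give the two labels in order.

Initially: a cassette deck is a real in-scene source and Mei-Lin reacts to it → diegetic.
Afterwards: there is no longer any in-world source and no one can hear it — it has become underscore → non-diegetic.

diegetic, non-diegetic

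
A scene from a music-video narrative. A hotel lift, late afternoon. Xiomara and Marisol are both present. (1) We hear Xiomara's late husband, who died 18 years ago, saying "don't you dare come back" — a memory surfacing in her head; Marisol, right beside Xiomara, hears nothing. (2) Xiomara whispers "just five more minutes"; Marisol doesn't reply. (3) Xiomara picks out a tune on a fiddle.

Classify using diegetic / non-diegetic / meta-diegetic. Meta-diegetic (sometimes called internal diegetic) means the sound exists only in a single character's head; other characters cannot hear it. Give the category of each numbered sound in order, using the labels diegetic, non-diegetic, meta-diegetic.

(1) is meta-diegetic: a remembered line, private to Xiomara — not present in the room, not audible to Marisol.
(2) Xiomara is a character speaking aloud in the scene → diegetic.
(3) Xiomara is producing the music live, in the story world → diegetic.

meta-diegetic, diegetic, diegetic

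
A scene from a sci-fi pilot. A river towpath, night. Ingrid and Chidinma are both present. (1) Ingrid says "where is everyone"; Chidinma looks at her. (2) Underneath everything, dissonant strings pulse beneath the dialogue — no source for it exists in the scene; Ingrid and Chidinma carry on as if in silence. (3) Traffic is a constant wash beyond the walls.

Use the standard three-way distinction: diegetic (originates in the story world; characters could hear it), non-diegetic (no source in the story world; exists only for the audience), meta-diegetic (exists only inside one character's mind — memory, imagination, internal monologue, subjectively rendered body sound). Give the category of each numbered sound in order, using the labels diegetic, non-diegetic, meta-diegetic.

Sound (1): on-screen dialogue — Ingrid speaks and Chidinma is there to hear, so diegetic.
(2) it has no source in the story world and no character can hear it — it's underscore → non-diegetic.
Sound (3): ambient/room sound belonging to the story's physical space, so diegetic.

diegetic, non-diegetic, diegetic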